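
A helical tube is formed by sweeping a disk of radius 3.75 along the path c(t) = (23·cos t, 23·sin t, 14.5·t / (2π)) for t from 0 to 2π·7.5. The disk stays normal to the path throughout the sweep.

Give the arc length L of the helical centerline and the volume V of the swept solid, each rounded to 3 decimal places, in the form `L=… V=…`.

2πR = 2π·23 = 144.513262
per-turn = √(144.513262² + 14.5²) = √(20884.0829 + 210.25) = √21094.3329 = 145.238882
L = 7.5 × 145.238882 = 1089.291617
V = π·3.75² × L = 44.178647 × 1089.291617 = 48123.429480

L=1089.292 V=48123.429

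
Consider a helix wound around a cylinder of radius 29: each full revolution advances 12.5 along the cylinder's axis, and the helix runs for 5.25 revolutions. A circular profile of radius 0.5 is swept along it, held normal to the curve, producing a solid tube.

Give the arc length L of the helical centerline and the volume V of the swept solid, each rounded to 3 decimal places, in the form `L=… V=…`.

2πR = 2π·29 = 182.212374
per-turn = √(182.212374² + 12.5²) = √(33201.3492 + 156.25) = √33357.5992 = 182.640629
L = 5.25 × 182.640629 = 958.863300
V = π·0.5² × L = 0.785398 × 958.863300 = 753.089475

L=958.863 V=753.089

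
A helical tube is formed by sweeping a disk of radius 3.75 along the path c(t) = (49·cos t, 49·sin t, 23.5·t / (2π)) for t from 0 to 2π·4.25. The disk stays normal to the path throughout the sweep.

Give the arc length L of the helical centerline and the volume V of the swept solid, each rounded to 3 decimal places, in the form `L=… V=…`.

L=1312.280 V=57974.733

2πR = 2π·49 = 307.876080
per-turn = √(307.876080² + 23.5²) = √(94787.6807 + 552.25) = √95339.9307 = 308.771648
L = 4.25 × 308.771648 = 1312.279504
V = π·3.75² × L = 44.178647 × 1312.279504 = 57974.732585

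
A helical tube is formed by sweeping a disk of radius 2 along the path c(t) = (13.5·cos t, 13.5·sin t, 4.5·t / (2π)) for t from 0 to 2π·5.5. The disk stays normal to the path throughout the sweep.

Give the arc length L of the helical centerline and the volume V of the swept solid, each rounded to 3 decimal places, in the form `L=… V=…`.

2πR = 2π·13.5 = 84.823002
per-turn = √(84.823002² + 4.5²) = √(7194.9416 + 20.25) = √7215.1916 = 84.942284
L = 5.5 × 84.942284 = 467.182562
V = π·2² × L = 12.566371 × 467.182562 = 5870.789218

L=467.183 V=5870.789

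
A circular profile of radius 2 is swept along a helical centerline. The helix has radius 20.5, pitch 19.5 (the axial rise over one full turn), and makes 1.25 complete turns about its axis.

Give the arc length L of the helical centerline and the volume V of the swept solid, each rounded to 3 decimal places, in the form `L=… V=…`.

L=162.841 V=2046.324

2πR = 2π·20.5 = 128.805299
per-turn = √(128.805299² + 19.5²) = √(16590.8050 + 380.25) = √16971.0550 = 130.273002
L = 1.25 × 130.273002 = 162.841252
V = π·2² × L = 12.566371 × 162.841252 = 2046.323527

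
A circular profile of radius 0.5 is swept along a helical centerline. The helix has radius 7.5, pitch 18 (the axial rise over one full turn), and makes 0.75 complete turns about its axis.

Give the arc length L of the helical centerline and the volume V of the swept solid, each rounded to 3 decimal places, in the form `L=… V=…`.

2πR = 2π·7.5 = 47.123890
per-turn = √(47.123890² + 18²) = √(2220.6610 + 324) = √2544.6610 = 50.444633
L = 0.75 × 50.444633 = 37.833475
V = π·0.5² × L = 0.785398 × 37.833475 = 29.714342

L=37.833 V=29.714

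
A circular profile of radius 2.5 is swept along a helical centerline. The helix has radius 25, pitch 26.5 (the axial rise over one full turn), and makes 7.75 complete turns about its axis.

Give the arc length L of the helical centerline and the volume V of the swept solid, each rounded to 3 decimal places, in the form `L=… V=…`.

2πR = 2π·25 = 157.079633
per-turn = √(157.079633² + 26.5²) = √(24674.0110 + 702.25) = √25376.2610 = 159.299281
L = 7.75 × 159.299281 = 1234.569430
V = π·2.5² × L = 19.634954 × 1234.569430 = 24240.714065

L=1234.569 V=24240.714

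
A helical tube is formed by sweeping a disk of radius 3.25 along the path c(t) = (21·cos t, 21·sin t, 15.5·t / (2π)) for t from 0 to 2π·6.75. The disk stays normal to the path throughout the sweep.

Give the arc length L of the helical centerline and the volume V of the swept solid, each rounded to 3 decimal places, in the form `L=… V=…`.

2πR = 2π·21 = 131.946891
per-turn = √(131.946891² + 15.5²) = √(17409.9822 + 240.25) = √17650.2322 = 132.854176
L = 6.75 × 132.854176 = 896.765690
V = π·3.25² × L = 33.183072 × 896.765690 = 29757.440824

L=896.766 V=29757.441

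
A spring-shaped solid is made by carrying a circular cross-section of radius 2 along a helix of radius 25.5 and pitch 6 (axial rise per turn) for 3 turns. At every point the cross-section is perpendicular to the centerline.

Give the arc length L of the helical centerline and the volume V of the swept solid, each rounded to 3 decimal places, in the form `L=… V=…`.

L=481.001 V=6044.432

2πR = 2π·25.5 = 160.221225
per-turn = √(160.221225² + 6²) = √(25670.8410 + 36) = √25706.8410 = 160.333531
L = 3 × 160.333531 = 481.000592
V = π·2² × L = 12.566371 × 481.000592 = 6044.431704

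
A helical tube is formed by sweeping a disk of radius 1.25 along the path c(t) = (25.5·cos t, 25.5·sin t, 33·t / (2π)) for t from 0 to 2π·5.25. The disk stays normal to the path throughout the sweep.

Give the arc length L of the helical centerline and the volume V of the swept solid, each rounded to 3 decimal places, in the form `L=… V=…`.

L=858.818 V=4215.712

2πR = 2π·25.5 = 160.221225
per-turn = √(160.221225² + 33²) = √(25670.8410 + 1089) = √26759.8410 = 163.584355
L = 5.25 × 163.584355 = 858.817861
V = π·1.25² × L = 4.908739 × 858.817861 = 4215.712318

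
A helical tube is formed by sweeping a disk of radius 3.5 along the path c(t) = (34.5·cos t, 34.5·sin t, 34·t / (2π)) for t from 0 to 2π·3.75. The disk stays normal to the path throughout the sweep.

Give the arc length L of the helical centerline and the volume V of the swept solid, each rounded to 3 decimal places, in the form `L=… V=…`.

2πR = 2π·34.5 = 216.769893
per-turn = √(216.769893² + 34²) = √(46989.1866 + 1156) = √48145.1866 = 219.420114
L = 3.75 × 219.420114 = 822.825429
V = π·3.5² × L = 38.484510 × 822.825429 = 31666.033440

L=822.825 V=31666.033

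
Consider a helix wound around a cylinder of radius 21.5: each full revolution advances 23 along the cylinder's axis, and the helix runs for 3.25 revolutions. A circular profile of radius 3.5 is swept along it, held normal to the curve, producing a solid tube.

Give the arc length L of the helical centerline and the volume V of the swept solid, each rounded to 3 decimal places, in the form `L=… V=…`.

2πR = 2π·21.5 = 135.088484
per-turn = √(135.088484² + 23²) = √(18248.8985 + 529) = √18777.8985 = 137.032473
L = 3.25 × 137.032473 = 445.355536
V = π·3.5² × L = 38.484510 × 445.355536 = 17139.289575

L=445.356 V=17139.290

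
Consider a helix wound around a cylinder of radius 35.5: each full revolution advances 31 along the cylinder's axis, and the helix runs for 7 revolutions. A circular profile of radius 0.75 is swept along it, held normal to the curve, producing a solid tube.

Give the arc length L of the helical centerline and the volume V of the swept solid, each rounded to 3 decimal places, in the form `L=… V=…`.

2πR = 2π·35.5 = 223.053078
per-turn = √(223.053078² + 31²) = √(49752.6758 + 961) = √50713.6758 = 225.196971
L = 7 × 225.196971 = 1576.378798
V = π·0.75² × L = 1.767146 × 1576.378798 = 2785.691278

L=1576.379 V=2785.691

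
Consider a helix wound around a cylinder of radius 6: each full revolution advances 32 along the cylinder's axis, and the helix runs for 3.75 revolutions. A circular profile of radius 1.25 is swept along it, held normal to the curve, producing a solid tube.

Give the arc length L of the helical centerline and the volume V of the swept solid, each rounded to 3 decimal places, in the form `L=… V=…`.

2πR = 2π·6 = 37.699112
per-turn = √(37.699112² + 32²) = √(1421.2230 + 1024) = √2445.2230 = 49.449196
L = 3.75 × 49.449196 = 185.434487
V = π·1.25² × L = 4.908739 × 185.434487 = 910.249409

L=185.434 V=910.249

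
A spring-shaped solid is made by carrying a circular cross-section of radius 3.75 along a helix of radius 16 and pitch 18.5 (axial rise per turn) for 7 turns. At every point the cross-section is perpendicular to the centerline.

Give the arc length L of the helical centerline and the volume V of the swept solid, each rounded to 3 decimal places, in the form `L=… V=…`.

2πR = 2π·16 = 100.530965
per-turn = √(100.530965² + 18.5²) = √(10106.4749 + 342.25) = √10448.7249 = 102.219005
L = 7 × 102.219005 = 715.533032
V = π·3.75² × L = 44.178647 × 715.533032 = 31611.281033

L=715.533 V=31611.281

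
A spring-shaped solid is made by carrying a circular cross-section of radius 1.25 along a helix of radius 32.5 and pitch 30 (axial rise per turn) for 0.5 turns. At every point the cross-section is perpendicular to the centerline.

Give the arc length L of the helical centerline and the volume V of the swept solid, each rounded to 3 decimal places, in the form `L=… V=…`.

L=103.198 V=506.571

2πR = 2π·32.5 = 204.203522
per-turn = √(204.203522² + 30²) = √(41699.0786 + 900) = √42599.0786 = 206.395442
L = 0.5 × 206.395442 = 103.197721
V = π·1.25² × L = 4.908739 × 103.197721 = 506.570629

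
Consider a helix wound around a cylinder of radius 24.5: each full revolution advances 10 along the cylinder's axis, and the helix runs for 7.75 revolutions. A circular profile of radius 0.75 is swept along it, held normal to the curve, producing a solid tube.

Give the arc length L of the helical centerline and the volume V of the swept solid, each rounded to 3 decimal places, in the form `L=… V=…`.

L=1195.534 V=2112.684

2πR = 2π·24.5 = 153.938040
per-turn = √(153.938040² + 10²) = √(23696.9202 + 100) = √23796.9202 = 154.262504
L = 7.75 × 154.262504 = 1195.534407
V = π·0.75² × L = 1.767146 × 1195.534407 = 2112.683686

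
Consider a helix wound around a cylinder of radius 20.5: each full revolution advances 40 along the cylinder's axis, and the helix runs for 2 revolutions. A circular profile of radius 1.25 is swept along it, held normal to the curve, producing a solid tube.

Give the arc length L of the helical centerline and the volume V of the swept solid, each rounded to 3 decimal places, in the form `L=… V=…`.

L=269.747 V=1324.115

2πR = 2π·20.5 = 128.805299
per-turn = √(128.805299² + 40²) = √(16590.8050 + 1600) = √18190.8050 = 134.873292
L = 2 × 134.873292 = 269.746585
V = π·1.25² × L = 4.908739 × 269.746585 = 1324.115452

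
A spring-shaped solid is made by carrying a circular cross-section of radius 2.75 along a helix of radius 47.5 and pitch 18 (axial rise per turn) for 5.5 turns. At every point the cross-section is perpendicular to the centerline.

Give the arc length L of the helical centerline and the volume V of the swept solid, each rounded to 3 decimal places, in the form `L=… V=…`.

2πR = 2π·47.5 = 298.451302
per-turn = √(298.451302² + 18²) = √(89073.1797 + 324) = √89397.1797 = 298.993612
L = 5.5 × 298.993612 = 1644.464863
V = π·2.75² × L = 23.758294 × 1644.464863 = 39069.680422

L=1644.465 V=39069.680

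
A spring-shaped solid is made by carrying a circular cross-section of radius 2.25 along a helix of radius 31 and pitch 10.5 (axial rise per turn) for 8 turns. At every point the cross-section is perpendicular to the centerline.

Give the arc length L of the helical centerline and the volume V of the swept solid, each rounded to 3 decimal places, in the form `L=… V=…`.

2πR = 2π·31 = 194.778745
per-turn = √(194.778745² + 10.5²) = √(37938.7593 + 110.25) = √38049.0093 = 195.061553
L = 8 × 195.061553 = 1560.492421
V = π·2.25² × L = 15.904313 × 1560.492421 = 24818.559601

L=1560.492 V=24818.560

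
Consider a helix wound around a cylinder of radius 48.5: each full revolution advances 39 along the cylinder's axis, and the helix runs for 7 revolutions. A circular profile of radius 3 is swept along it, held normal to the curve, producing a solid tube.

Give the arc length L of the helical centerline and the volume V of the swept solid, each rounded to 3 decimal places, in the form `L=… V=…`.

2πR = 2π·48.5 = 304.734487
per-turn = √(304.734487² + 39²) = √(92863.1078 + 1521) = √94384.1078 = 307.219966
L = 7 × 307.219966 = 2150.539765
V = π·3² × L = 28.274334 × 2150.539765 = 60805.079355

L=2150.540 V=60805.079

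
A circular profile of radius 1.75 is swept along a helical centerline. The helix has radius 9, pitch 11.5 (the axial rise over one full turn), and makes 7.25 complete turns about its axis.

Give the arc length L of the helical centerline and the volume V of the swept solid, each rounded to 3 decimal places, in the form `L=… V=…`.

2πR = 2π·9 = 56.548668
per-turn = √(56.548668² + 11.5²) = √(3197.7518 + 132.25) = √3330.0018 = 57.706168
L = 7.25 × 57.706168 = 418.369718
V = π·1.75² × L = 9.621128 × 418.369718 = 4025.188400

L=418.370 V=4025.188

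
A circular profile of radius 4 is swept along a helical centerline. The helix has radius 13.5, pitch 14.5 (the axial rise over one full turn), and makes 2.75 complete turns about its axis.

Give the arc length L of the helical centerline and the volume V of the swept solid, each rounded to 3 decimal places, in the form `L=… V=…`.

2πR = 2π·13.5 = 84.823002
per-turn = √(84.823002² + 14.5²) = √(7194.9416 + 210.25) = √7405.1916 = 86.053423
L = 2.75 × 86.053423 = 236.646913
V = π·4² × L = 50.265482 × 236.646913 = 11895.171265

L=236.647 V=11895.171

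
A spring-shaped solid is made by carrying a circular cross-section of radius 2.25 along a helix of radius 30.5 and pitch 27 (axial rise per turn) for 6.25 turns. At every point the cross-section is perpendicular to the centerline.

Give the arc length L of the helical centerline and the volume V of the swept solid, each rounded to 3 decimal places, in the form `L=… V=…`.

2πR = 2π·30.5 = 191.637152
per-turn = √(191.637152² + 27²) = √(36724.7980 + 729) = √37453.7980 = 193.529837
L = 6.25 × 193.529837 = 1209.561484
V = π·2.25² × L = 15.904313 × 1209.561484 = 19237.244202

L=1209.561 V=19237.244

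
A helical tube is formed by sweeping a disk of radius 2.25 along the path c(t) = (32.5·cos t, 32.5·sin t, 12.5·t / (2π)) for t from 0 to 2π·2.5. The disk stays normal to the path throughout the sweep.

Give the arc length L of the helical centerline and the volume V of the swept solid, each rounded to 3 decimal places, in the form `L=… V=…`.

L=511.464 V=8134.489

2πR = 2π·32.5 = 204.203522
per-turn = √(204.203522² + 12.5²) = √(41699.0786 + 156.25) = √41855.3286 = 204.585749
L = 2.5 × 204.585749 = 511.464372
V = π·2.25² × L = 15.904313 × 511.464372 = 8134.489361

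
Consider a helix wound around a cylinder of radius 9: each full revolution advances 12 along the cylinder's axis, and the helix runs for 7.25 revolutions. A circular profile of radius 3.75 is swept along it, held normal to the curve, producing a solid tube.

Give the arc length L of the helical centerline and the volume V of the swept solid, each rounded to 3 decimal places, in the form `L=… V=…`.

2πR = 2π·9 = 56.548668
per-turn = √(56.548668² + 12²) = √(3197.7518 + 144) = √3341.7518 = 57.807887
L = 7.25 × 57.807887 = 419.107182
V = π·3.75² × L = 44.178647 × 419.107182 = 18515.588138

L=419.107 V=18515.588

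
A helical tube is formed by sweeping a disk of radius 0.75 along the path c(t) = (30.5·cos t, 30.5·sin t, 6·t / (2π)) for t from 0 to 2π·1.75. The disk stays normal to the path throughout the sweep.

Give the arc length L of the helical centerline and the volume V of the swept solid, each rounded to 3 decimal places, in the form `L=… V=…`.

L=335.529 V=592.929

2πR = 2π·30.5 = 191.637152
per-turn = √(191.637152² + 6²) = √(36724.7980 + 36) = √36760.7980 = 191.731056
L = 1.75 × 191.731056 = 335.529349
V = π·0.75² × L = 1.767146 × 335.529349 = 592.929302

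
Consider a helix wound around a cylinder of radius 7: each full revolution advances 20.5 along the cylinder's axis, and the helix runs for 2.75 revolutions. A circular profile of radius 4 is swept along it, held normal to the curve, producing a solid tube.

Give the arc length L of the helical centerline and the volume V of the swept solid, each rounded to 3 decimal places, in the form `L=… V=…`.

2πR = 2π·7 = 43.982297
per-turn = √(43.982297² + 20.5²) = √(1934.4425 + 420.25) = √2354.6925 = 48.525173
L = 2.75 × 48.525173 = 133.444227
V = π·4² × L = 50.265482 × 133.444227 = 6707.638457

L=133.444 V=6707.638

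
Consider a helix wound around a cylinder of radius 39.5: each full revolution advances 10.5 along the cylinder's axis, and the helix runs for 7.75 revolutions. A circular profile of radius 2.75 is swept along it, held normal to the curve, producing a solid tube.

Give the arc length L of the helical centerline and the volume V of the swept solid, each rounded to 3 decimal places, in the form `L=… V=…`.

2πR = 2π·39.5 = 248.185820
per-turn = √(248.185820² + 10.5²) = √(61596.2011 + 110.25) = √61706.4511 = 248.407832
L = 7.75 × 248.407832 = 1925.160699
V = π·2.75² × L = 23.758294 × 1925.160699 = 45738.534738

L=1925.161 V=45738.535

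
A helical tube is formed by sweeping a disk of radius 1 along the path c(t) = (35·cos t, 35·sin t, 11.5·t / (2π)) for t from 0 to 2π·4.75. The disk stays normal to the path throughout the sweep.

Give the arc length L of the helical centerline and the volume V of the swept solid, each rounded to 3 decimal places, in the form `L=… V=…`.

2πR = 2π·35 = 219.911486
per-turn = √(219.911486² + 11.5²) = √(48361.0616 + 132.25) = √48493.3116 = 220.211970
L = 4.75 × 220.211970 = 1046.006856
V = π·1² × L = 3.141593 × 1046.006856 = 3286.127454

L=1046.007 V=3286.127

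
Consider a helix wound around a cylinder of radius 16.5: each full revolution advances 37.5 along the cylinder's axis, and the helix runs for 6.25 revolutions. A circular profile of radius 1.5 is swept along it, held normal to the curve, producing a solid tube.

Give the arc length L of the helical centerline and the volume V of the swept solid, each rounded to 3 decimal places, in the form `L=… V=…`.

2πR = 2π·16.5 = 103.672558
per-turn = √(103.672558² + 37.5²) = √(10747.9992 + 1406.25) = √12154.2492 = 110.246311
L = 6.25 × 110.246311 = 689.039447
V = π·1.5² × L = 7.068583 × 689.039447 = 4870.532843

L=689.039 V=4870.533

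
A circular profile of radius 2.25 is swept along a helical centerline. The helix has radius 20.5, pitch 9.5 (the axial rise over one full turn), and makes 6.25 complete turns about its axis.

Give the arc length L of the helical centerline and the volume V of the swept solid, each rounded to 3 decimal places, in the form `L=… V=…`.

L=807.220 V=12838.275

2πR = 2π·20.5 = 128.805299
per-turn = √(128.805299² + 9.5²) = √(16590.8050 + 90.25) = √16681.0550 = 129.155159
L = 6.25 × 129.155159 = 807.219741
V = π·2.25² × L = 15.904313 × 807.219741 = 12838.275272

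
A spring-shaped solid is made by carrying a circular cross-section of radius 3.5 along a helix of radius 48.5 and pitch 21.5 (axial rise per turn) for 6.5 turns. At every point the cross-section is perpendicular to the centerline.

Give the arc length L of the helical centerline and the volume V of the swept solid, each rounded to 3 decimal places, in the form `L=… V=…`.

2πR = 2π·48.5 = 304.734487
per-turn = √(304.734487² + 21.5²) = √(92863.1078 + 462.25) = √93325.3578 = 305.491993
L = 6.5 × 305.491993 = 1985.697955
V = π·3.5² × L = 38.484510 × 1985.697955 = 76418.612809

L=1985.698 V=76418.613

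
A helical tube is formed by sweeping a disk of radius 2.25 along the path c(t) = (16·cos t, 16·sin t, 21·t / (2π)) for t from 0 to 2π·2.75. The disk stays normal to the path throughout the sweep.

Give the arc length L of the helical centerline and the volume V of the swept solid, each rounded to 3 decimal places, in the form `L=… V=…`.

L=282.427 V=4491.815

2πR = 2π·16 = 100.530965
per-turn = √(100.530965² + 21²) = √(10106.4749 + 441) = √10547.4749 = 102.700900
L = 2.75 × 102.700900 = 282.427476
V = π·2.25² × L = 15.904313 × 282.427476 = 4491.814918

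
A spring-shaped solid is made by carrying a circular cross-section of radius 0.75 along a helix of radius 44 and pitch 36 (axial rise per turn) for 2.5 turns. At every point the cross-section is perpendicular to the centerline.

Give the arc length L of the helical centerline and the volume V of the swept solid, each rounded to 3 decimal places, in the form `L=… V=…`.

L=696.986 V=1231.675

2πR = 2π·44 = 276.460154
per-turn = √(276.460154² + 36²) = √(76430.2165 + 1296) = √77726.2165 = 278.794219
L = 2.5 × 278.794219 = 696.985547
V = π·0.75² × L = 1.767146 × 696.985547 = 1231.675130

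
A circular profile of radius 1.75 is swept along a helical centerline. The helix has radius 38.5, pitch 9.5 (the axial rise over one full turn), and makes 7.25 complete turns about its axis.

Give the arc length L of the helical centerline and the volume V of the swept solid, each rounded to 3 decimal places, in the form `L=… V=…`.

2πR = 2π·38.5 = 241.902634
per-turn = √(241.902634² + 9.5²) = √(58516.8845 + 90.25) = √58607.1345 = 242.089104
L = 7.25 × 242.089104 = 1755.146007
V = π·1.75² × L = 9.621128 × 1755.146007 = 16886.483520

L=1755.146 V=16886.484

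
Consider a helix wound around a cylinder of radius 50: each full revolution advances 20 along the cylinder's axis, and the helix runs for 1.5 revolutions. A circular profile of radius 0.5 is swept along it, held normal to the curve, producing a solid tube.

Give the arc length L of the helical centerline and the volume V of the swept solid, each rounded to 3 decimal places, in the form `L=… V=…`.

2πR = 2π·50 = 314.159265
per-turn = √(314.159265² + 20²) = √(98696.0440 + 400) = √99096.0440 = 314.795241
L = 1.5 × 314.795241 = 472.192862
V = π·0.5² × L = 0.785398 × 472.192862 = 370.859407

L=472.193 V=370.859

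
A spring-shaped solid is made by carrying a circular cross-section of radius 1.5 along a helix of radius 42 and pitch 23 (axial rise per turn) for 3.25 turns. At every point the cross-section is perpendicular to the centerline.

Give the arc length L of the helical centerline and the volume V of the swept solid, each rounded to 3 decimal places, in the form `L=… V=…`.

L=860.906 V=6085.387

2πR = 2π·42 = 263.893783
per-turn = √(263.893783² + 23²) = √(69639.9287 + 529) = √70168.9287 = 264.894184
L = 3.25 × 264.894184 = 860.906098
V = π·1.5² × L = 7.068583 × 860.906098 = 6085.386611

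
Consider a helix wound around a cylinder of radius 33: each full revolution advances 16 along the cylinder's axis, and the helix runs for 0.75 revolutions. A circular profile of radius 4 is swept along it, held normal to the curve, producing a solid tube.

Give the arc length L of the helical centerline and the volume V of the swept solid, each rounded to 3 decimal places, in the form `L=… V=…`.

L=155.971 V=7839.965

2πR = 2π·33 = 207.345115
per-turn = √(207.345115² + 16²) = √(42991.9968 + 256) = √43247.9968 = 207.961527
L = 0.75 × 207.961527 = 155.971145
V = π·4² × L = 50.265482 × 155.971145 = 7839.964871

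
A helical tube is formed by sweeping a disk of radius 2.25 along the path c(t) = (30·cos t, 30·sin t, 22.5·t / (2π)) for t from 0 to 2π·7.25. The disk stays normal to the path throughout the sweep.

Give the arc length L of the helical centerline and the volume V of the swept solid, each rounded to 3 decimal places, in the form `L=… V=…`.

L=1376.294 V=21889.013

2πR = 2π·30 = 188.495559
per-turn = √(188.495559² + 22.5²) = √(35530.5758 + 506.25) = √36036.8258 = 189.833679
L = 7.25 × 189.833679 = 1376.294176
V = π·2.25² × L = 15.904313 × 1376.294176 = 21889.013089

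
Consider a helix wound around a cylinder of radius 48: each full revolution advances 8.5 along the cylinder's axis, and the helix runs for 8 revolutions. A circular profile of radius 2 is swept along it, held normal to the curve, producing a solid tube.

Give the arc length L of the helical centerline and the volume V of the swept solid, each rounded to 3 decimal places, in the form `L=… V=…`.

L=2413.701 V=30331.464

2πR = 2π·48 = 301.592895
per-turn = √(301.592895² + 8.5²) = √(90958.2742 + 72.25) = √91030.5242 = 301.712652
L = 8 × 301.712652 = 2413.701213
V = π·2² × L = 12.566371 × 2413.701213 = 30331.463997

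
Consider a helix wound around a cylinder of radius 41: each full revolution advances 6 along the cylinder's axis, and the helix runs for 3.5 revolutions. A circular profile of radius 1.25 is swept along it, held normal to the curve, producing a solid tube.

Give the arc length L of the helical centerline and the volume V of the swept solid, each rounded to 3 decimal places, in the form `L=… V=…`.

2πR = 2π·41 = 257.610598
per-turn = √(257.610598² + 6²) = √(66363.2200 + 36) = √66399.2200 = 257.680461
L = 3.5 × 257.680461 = 901.881614
V = π·1.25² × L = 4.908739 × 901.881614 = 4427.101018

L=901.882 V=4427.101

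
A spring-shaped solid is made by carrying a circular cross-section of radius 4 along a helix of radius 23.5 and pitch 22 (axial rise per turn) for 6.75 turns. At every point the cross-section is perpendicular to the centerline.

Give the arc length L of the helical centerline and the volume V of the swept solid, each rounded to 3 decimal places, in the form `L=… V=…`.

L=1007.673 V=50651.145

2πR = 2π·23.5 = 147.654855
per-turn = √(147.654855² + 22²) = √(21801.9561 + 484) = √22285.9561 = 149.284815
L = 6.75 × 149.284815 = 1007.672504
V = π·4² × L = 50.265482 × 1007.672504 = 50651.144585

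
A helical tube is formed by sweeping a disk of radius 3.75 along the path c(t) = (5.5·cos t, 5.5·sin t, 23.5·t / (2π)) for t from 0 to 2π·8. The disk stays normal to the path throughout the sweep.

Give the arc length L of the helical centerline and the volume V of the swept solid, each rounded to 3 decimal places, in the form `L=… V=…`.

L=334.327 V=14770.093

2πR = 2π·5.5 = 34.557519
per-turn = √(34.557519² + 23.5²) = √(1194.2221 + 552.25) = √1746.4721 = 41.790814
L = 8 × 41.790814 = 334.326512
V = π·3.75² × L = 44.178647 × 334.326512 = 14770.092844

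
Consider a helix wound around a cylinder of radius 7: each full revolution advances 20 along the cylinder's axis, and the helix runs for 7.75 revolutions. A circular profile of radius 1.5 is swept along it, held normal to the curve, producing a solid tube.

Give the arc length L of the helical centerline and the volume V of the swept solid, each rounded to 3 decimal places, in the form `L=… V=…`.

L=374.450 V=2646.828

2πR = 2π·7 = 43.982297
per-turn = √(43.982297² + 20²) = √(1934.4425 + 400) = √2334.4425 = 48.316068
L = 7.75 × 48.316068 = 374.449530
V = π·1.5² × L = 7.068583 × 374.449530 = 2646.827757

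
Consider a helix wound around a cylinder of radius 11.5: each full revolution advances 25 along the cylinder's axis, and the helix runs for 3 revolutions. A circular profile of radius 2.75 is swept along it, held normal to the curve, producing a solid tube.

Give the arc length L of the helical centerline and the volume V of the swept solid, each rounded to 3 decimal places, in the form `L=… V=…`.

L=229.378 V=5449.626

2πR = 2π·11.5 = 72.256631
per-turn = √(72.256631² + 25²) = √(5221.0207 + 625) = √5846.0207 = 76.459275
L = 3 × 76.459275 = 229.377825
V = π·2.75² × L = 23.758294 × 229.377825 = 5449.625902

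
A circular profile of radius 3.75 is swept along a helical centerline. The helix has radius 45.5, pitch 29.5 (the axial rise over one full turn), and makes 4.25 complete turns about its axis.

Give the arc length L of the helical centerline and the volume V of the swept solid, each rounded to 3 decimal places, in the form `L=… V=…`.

2πR = 2π·45.5 = 285.884931
per-turn = √(285.884931² + 29.5²) = √(81730.1940 + 870.25) = √82600.4440 = 287.402930
L = 4.25 × 287.402930 = 1221.462452
V = π·3.75² × L = 44.178647 × 1221.462452 = 53962.558094

L=1221.462 V=53962.558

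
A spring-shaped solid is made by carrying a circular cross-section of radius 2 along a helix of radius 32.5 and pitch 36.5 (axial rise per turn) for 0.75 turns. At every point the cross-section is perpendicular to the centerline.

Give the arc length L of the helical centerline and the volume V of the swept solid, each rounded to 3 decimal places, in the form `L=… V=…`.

2πR = 2π·32.5 = 204.203522
per-turn = √(204.203522² + 36.5²) = √(41699.0786 + 1332.25) = √43031.3286 = 207.439940
L = 0.75 × 207.439940 = 155.579955
V = π·2² × L = 12.566371 × 155.579955 = 1955.075372

L=155.580 V=1955.075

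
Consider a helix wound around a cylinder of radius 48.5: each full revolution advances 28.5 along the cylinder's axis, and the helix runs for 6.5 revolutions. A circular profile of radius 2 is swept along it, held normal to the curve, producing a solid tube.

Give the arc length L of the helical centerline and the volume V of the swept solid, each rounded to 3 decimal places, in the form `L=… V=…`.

2πR = 2π·48.5 = 304.734487
per-turn = √(304.734487² + 28.5²) = √(92863.1078 + 812.25) = √93675.3578 = 306.064303
L = 6.5 × 306.064303 = 1989.417972
V = π·2² × L = 12.566371 × 1989.417972 = 24999.763543

L=1989.418 V=24999.764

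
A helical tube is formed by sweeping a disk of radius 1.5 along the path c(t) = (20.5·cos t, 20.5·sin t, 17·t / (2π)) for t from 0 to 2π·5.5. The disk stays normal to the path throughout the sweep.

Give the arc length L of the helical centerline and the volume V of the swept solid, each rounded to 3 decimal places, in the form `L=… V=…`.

L=714.573 V=5051.017

2πR = 2π·20.5 = 128.805299
per-turn = √(128.805299² + 17²) = √(16590.8050 + 289) = √16879.8050 = 129.922304
L = 5.5 × 129.922304 = 714.572670
V = π·1.5² × L = 7.068583 × 714.572670 = 5051.016566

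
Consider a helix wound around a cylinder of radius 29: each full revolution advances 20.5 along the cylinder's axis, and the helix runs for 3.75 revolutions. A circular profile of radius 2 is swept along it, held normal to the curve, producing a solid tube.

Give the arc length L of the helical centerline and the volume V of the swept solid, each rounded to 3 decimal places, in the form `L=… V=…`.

L=687.607 V=8640.728

2πR = 2π·29 = 182.212374
per-turn = √(182.212374² + 20.5²) = √(33201.3492 + 420.25) = √33621.5992 = 183.361935
L = 3.75 × 183.361935 = 687.607256
V = π·2² × L = 12.566371 × 687.607256 = 8640.727619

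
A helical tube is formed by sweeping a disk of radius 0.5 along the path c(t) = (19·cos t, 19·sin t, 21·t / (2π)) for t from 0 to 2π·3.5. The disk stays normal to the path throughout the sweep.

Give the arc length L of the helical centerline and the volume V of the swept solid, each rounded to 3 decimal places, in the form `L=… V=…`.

L=424.247 V=333.203

2πR = 2π·19 = 119.380521
per-turn = √(119.380521² + 21²) = √(14251.7088 + 441) = √14692.7088 = 121.213484
L = 3.5 × 121.213484 = 424.247195
V = π·0.5² × L = 0.785398 × 424.247195 = 333.202968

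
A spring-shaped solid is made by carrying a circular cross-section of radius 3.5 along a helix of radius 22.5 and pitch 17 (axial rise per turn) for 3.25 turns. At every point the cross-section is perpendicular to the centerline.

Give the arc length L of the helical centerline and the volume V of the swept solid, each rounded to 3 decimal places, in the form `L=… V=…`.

2πR = 2π·22.5 = 141.371669
per-turn = √(141.371669² + 17²) = √(19985.9489 + 289) = √20274.9489 = 142.390129
L = 3.25 × 142.390129 = 462.767920
V = π·3.5² × L = 38.484510 × 462.767920 = 17809.396652

L=462.768 V=17809.397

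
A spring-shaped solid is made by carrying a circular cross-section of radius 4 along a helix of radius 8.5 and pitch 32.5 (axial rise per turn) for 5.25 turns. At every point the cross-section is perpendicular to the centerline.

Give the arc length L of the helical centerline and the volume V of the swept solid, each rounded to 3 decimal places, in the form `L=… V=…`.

L=328.222 V=16498.249

2πR = 2π·8.5 = 53.407075
per-turn = √(53.407075² + 32.5²) = √(2852.3157 + 1056.25) = √3908.5657 = 62.518523
L = 5.25 × 62.518523 = 328.222244
V = π·4² × L = 50.265482 × 328.222244 = 16498.249438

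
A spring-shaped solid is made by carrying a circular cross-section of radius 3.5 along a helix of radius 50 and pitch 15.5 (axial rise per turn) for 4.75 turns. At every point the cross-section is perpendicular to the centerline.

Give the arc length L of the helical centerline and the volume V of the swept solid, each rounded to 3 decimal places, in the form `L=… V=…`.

L=1494.072 V=57498.616

2πR = 2π·50 = 314.159265
per-turn = √(314.159265² + 15.5²) = √(98696.0440 + 240.25) = √98936.2940 = 314.541403
L = 4.75 × 314.541403 = 1494.071663
V = π·3.5² × L = 38.484510 × 1494.071663 = 57498.615858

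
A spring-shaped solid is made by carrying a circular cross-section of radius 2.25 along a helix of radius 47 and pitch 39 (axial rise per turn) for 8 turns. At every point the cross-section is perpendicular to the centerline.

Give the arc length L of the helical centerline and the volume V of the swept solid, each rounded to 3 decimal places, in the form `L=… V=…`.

2πR = 2π·47 = 295.309709
per-turn = √(295.309709² + 39²) = √(87207.8245 + 1521) = √88728.8245 = 297.873840
L = 8 × 297.873840 = 2382.990719
V = π·2.25² × L = 15.904313 × 2382.990719 = 37899.829817

L=2382.991 V=37899.830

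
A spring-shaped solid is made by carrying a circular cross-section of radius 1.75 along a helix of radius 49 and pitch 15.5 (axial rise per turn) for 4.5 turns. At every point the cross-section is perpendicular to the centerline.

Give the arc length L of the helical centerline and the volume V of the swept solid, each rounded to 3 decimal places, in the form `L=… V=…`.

L=1387.197 V=13346.399

2πR = 2π·49 = 307.876080
per-turn = √(307.876080² + 15.5²) = √(94787.6807 + 240.25) = √95027.9307 = 308.266006
L = 4.5 × 308.266006 = 1387.197029
V = π·1.75² × L = 9.621128 × 1387.197029 = 13346.399482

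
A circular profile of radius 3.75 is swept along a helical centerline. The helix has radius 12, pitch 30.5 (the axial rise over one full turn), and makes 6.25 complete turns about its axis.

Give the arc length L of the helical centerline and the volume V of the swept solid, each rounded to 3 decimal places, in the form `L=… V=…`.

2πR = 2π·12 = 75.398224
per-turn = √(75.398224² + 30.5²) = √(5684.8921 + 930.25) = √6615.1421 = 81.333524
L = 6.25 × 81.333524 = 508.334525
V = π·3.75² × L = 44.178647 × 508.334525 = 22457.531396

L=508.335 V=22457.531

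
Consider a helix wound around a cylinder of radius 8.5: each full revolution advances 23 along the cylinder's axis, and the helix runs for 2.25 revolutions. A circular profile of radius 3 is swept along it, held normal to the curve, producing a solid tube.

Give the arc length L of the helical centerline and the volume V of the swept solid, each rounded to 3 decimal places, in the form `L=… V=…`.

2πR = 2π·8.5 = 53.407075
per-turn = √(53.407075² + 23²) = √(2852.3157 + 529) = √3381.3157 = 58.149081
L = 2.25 × 58.149081 = 130.835433
V = π·3² × L = 28.274334 × 130.835433 = 3699.284723

L=130.835 V=3699.285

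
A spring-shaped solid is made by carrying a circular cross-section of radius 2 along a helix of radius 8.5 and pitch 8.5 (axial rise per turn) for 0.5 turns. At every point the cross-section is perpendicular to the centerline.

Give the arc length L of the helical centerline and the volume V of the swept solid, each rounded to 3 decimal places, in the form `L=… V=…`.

L=27.040 V=339.790

2πR = 2π·8.5 = 53.407075
per-turn = √(53.407075² + 8.5²) = √(2852.3157 + 72.25) = √2924.5657 = 54.079254
L = 0.5 × 54.079254 = 27.039627
V = π·2² × L = 12.566371 × 27.039627 = 339.789972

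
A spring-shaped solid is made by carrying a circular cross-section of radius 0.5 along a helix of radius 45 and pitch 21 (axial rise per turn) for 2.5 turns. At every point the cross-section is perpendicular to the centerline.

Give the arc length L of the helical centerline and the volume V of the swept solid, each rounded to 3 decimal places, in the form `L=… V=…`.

2πR = 2π·45 = 282.743339
per-turn = √(282.743339² + 21²) = √(79943.7956 + 441) = √80384.7956 = 283.522126
L = 2.5 × 283.522126 = 708.805314
V = π·0.5² × L = 0.785398 × 708.805314 = 556.694392

L=708.805 V=556.694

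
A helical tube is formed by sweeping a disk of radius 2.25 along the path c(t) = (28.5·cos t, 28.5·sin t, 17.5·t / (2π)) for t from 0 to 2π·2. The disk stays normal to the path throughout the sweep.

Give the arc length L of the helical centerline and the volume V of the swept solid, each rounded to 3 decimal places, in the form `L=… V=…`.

L=359.848 V=5723.131

2πR = 2π·28.5 = 179.070781
per-turn = √(179.070781² + 17.5²) = √(32066.3447 + 306.25) = √32372.5947 = 179.923858
L = 2 × 179.923858 = 359.847716
V = π·2.25² × L = 15.904313 × 359.847716 = 5723.130641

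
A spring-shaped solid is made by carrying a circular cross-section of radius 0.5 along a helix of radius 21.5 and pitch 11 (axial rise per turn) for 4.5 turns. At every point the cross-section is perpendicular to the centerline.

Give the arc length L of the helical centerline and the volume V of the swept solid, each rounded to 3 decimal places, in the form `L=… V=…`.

L=609.910 V=479.022

2πR = 2π·21.5 = 135.088484
per-turn = √(135.088484² + 11²) = √(18248.8985 + 121) = √18369.8985 = 135.535599
L = 4.5 × 135.535599 = 609.910195
V = π·0.5² × L = 0.785398 × 609.910195 = 479.022347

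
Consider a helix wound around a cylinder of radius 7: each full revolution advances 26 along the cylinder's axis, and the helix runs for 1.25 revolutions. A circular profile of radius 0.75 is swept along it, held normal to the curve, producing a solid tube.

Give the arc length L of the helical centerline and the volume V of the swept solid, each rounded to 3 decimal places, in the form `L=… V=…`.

2πR = 2π·7 = 43.982297
per-turn = √(43.982297² + 26²) = √(1934.4425 + 676) = √2610.4425 = 51.092489
L = 1.25 × 51.092489 = 63.865612
V = π·0.75² × L = 1.767146 × 63.865612 = 112.859852

L=63.866 V=112.860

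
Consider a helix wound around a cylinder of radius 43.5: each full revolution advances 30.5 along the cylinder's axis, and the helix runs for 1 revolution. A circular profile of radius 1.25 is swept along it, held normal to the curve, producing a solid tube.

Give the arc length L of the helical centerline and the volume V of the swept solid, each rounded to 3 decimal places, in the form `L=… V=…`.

L=275.015 V=1349.977

2πR = 2π·43.5 = 273.318561
per-turn = √(273.318561² + 30.5²) = √(74703.0357 + 930.25) = √75633.2857 = 275.015065
L = 1 × 275.015065 = 275.015065
V = π·1.25² × L = 4.908739 × 275.015065 = 1349.977041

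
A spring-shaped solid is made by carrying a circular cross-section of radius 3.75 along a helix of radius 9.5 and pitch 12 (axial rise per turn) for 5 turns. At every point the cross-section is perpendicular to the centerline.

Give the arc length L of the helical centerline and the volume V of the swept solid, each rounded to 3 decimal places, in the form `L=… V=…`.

L=304.423 V=13448.983

2πR = 2π·9.5 = 59.690260
per-turn = √(59.690260² + 12²) = √(3562.9272 + 144) = √3706.9272 = 60.884540
L = 5 × 60.884540 = 304.422699
V = π·3.75² × L = 44.178647 × 304.422699 = 13448.982868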